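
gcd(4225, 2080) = 65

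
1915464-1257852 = 657612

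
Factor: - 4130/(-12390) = 1/3 = 3^( - 1) 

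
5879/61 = 5879/61 = 96.38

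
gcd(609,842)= 1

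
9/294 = 3/98 = 0.03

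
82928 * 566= 46937248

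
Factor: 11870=2^1*5^1*1187^1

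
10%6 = 4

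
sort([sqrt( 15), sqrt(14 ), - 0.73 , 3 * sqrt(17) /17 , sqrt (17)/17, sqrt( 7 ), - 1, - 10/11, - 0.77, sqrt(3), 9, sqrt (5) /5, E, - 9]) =[ - 9, - 1, - 10/11, - 0.77, - 0.73,sqrt( 17 )/17, sqrt (5) /5, 3*sqrt(17)/17, sqrt(3 ), sqrt(7), E, sqrt(14), sqrt(15),9 ]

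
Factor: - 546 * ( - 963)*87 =45744426 = 2^1*3^4*7^1*13^1*29^1*107^1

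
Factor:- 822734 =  - 2^1*11^1*37397^1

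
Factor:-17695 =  - 5^1*3539^1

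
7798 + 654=8452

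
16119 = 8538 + 7581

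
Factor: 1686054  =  2^1*3^1*97^1*2897^1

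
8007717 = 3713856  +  4293861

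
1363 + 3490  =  4853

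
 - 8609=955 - 9564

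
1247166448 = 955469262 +291697186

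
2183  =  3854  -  1671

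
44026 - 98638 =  - 54612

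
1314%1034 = 280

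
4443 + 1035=5478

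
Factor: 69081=3^1*23027^1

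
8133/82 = 99 + 15/82 = 99.18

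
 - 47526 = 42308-89834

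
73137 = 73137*1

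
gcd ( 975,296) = 1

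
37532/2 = 18766 = 18766.00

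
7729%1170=709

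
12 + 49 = 61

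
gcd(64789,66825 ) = 1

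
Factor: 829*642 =2^1*3^1*107^1*829^1 = 532218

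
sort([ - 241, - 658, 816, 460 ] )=[ - 658,-241,460,816]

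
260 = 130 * 2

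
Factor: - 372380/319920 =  - 2^( - 2 ) * 3^(-1)*31^ (- 1) *433^1 = - 433/372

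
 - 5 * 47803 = - 239015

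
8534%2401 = 1331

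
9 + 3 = 12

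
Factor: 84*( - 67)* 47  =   - 264516 = -2^2*3^1 * 7^1*47^1*67^1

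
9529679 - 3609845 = 5919834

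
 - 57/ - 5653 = 57/5653= 0.01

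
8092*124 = 1003408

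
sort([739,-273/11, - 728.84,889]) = [ - 728.84,-273/11, 739, 889 ] 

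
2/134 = 1/67 =0.01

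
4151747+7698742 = 11850489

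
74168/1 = 74168 =74168.00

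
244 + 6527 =6771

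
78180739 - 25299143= 52881596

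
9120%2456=1752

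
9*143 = 1287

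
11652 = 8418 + 3234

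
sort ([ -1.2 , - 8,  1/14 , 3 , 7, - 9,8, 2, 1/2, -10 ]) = [-10, - 9,-8,- 1.2 , 1/14 , 1/2, 2,3, 7, 8 ]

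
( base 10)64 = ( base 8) 100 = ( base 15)44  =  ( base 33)1V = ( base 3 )2101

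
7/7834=7/7834 = 0.00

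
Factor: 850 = 2^1 * 5^2*17^1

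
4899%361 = 206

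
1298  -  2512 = -1214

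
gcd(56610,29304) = 666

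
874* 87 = 76038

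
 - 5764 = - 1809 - 3955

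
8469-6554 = 1915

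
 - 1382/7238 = -691/3619 = - 0.19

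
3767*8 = 30136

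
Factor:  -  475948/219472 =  - 373/172 = -2^( - 2)*43^( - 1)*373^1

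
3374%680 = 654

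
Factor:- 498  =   - 2^1 *3^1*83^1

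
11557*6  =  69342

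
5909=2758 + 3151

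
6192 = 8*774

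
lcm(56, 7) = 56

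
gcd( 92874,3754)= 2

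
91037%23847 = 19496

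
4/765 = 4/765 = 0.01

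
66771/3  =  22257 = 22257.00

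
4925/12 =4925/12  =  410.42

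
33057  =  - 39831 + 72888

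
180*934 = 168120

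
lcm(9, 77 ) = 693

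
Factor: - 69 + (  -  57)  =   - 126 = - 2^1* 3^2*7^1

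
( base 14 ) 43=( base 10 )59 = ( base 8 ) 73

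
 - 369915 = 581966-951881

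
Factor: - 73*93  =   - 6789 = - 3^1 * 31^1 * 73^1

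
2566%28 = 18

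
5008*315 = 1577520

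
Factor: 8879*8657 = 76865503 = 11^1*13^1 * 683^1*787^1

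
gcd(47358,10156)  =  2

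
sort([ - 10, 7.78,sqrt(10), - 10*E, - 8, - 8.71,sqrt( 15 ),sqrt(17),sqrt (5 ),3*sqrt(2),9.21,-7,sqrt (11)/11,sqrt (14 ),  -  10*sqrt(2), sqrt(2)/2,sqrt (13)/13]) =[ -10*E, - 10*sqrt(2),-10 ,-8.71, - 8, - 7,sqrt (13 )/13,sqrt (11 ) /11 , sqrt(2)/2,sqrt ( 5 ),sqrt( 10 ), sqrt(14 ), sqrt( 15),sqrt(17 ),3*sqrt( 2),7.78, 9.21 ]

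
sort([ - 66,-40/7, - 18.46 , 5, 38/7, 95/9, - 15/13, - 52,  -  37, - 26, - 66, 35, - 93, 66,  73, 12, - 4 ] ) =[ -93, - 66, - 66, - 52, - 37, - 26, - 18.46, - 40/7,-4 ,  -  15/13 , 5, 38/7, 95/9, 12,35, 66, 73] 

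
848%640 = 208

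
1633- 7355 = - 5722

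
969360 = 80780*12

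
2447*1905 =4661535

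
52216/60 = 870 + 4/15=870.27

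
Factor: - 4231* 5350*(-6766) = 2^2  *5^2*17^1*107^1*199^1*4231^1=153154161100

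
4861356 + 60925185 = 65786541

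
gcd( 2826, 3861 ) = 9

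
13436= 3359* 4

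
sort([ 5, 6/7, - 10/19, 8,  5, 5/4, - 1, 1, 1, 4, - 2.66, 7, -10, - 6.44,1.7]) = [-10, - 6.44, - 2.66 , - 1,-10/19,6/7,  1, 1,5/4,  1.7, 4,  5,5 , 7,  8 ]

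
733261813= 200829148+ 532432665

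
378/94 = 4 + 1/47 = 4.02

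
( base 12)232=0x146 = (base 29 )b7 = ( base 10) 326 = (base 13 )1C1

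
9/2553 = 3/851 = 0.00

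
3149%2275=874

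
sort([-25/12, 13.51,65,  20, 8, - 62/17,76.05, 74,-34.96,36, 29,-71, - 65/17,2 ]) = [-71,  -  34.96, - 65/17, - 62/17,  -  25/12,2, 8, 13.51,  20 , 29, 36,65,74, 76.05 ] 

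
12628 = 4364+8264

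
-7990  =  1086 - 9076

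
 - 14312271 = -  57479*249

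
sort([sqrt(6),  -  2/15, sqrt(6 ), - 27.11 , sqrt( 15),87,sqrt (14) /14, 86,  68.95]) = [ - 27.11, - 2/15, sqrt( 14) /14, sqrt (6 ), sqrt(6),sqrt (15),68.95, 86,87]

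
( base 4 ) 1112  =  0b1010110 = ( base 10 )86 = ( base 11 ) 79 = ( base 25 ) 3B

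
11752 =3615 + 8137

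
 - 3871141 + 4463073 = 591932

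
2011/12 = 167 + 7/12 = 167.58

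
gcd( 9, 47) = 1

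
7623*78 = 594594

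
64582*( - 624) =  - 40299168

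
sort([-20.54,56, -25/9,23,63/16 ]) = [-20.54, - 25/9,63/16,  23,56]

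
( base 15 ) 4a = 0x46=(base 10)70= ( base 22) 34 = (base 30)2a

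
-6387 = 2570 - 8957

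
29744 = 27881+1863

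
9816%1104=984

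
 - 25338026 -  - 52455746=27117720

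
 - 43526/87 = -501 + 61/87 = - 500.30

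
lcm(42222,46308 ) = 1435548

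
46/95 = 46/95 = 0.48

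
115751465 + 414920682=530672147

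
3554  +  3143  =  6697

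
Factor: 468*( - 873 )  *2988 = -2^4*3^6  *13^1 * 83^1*97^1  =  -1220789232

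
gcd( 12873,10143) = 21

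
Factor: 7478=2^1*3739^1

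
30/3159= 10/1053 = 0.01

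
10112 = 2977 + 7135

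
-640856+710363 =69507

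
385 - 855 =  -470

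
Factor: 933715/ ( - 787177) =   -  5^1*71^(-1)*11087^ ( - 1 )*186743^1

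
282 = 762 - 480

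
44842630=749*59870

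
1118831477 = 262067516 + 856763961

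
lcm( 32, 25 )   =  800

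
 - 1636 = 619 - 2255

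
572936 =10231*56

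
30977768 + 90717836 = 121695604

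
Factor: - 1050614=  - 2^1*83^1*6329^1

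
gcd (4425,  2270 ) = 5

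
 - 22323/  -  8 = 22323/8 = 2790.38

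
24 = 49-25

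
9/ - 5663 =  - 9/5663 =-0.00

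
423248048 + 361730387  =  784978435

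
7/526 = 7/526 = 0.01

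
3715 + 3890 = 7605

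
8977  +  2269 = 11246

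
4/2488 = 1/622 = 0.00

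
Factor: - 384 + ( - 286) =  - 670 = - 2^1*5^1*67^1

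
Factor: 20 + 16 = 2^2 *3^2 = 36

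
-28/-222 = 14/111  =  0.13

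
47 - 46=1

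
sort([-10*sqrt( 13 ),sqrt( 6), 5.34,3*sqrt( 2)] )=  [- 10*sqrt(13),  sqrt(6),3 *sqrt ( 2 ),5.34 ]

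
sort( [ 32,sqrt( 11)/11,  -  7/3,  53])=[ - 7/3, sqrt( 11 )/11,32,53 ] 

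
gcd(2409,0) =2409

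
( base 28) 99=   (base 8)405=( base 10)261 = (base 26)a1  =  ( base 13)171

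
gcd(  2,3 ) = 1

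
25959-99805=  - 73846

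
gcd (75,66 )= 3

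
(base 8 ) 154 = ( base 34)36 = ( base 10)108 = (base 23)4G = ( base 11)99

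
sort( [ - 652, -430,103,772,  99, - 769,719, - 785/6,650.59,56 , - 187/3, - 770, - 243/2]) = [ -770,-769,  -  652, - 430,  -  785/6, - 243/2, - 187/3,56,  99, 103 , 650.59,719,772]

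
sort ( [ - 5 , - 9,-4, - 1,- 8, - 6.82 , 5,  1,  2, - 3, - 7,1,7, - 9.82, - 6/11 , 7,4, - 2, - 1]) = [ - 9.82, - 9, - 8, - 7 , - 6.82,-5 , - 4,  -  3, - 2 , - 1, - 1, - 6/11,  1,  1,  2, 4, 5,7,7]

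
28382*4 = 113528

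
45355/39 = 1162 + 37/39 = 1162.95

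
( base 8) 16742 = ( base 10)7650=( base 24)d6i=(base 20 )j2a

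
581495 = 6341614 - 5760119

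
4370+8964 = 13334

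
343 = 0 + 343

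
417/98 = 4 + 25/98 = 4.26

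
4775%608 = 519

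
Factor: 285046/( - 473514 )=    - 3^( - 1)* 359^1*397^1 * 78919^( - 1 ) = - 142523/236757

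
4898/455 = 10+348/455 = 10.76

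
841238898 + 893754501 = 1734993399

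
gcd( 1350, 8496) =18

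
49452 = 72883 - 23431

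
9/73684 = 9/73684 = 0.00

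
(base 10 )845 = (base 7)2315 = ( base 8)1515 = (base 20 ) 225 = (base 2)1101001101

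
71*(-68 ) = - 4828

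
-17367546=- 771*22526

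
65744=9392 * 7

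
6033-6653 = -620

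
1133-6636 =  - 5503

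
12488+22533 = 35021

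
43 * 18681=803283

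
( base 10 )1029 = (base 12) 719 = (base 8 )2005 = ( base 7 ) 3000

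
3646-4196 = -550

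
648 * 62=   40176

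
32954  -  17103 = 15851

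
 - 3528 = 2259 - 5787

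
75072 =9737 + 65335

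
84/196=3/7=0.43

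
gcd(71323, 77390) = 1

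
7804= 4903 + 2901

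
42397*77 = 3264569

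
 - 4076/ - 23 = 4076/23 = 177.22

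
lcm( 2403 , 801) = 2403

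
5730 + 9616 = 15346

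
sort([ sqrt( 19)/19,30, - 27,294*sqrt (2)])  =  [ - 27, sqrt( 19 )/19,30,294*sqrt( 2)]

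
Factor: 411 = 3^1 * 137^1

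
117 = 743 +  - 626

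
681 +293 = 974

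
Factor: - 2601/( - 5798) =2^(  -  1 )*3^2*13^( - 1 )*17^2*223^( - 1)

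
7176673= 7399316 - 222643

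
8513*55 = 468215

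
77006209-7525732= 69480477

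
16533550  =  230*71885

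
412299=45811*9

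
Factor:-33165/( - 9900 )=2^( - 2)*5^ (-1 ) * 67^1 = 67/20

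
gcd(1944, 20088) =648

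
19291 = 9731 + 9560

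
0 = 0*5284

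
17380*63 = 1094940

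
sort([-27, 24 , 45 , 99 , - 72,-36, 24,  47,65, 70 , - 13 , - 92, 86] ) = [ - 92,  -  72, -36 , - 27, - 13,24,24,45, 47 , 65, 70,86,  99 ] 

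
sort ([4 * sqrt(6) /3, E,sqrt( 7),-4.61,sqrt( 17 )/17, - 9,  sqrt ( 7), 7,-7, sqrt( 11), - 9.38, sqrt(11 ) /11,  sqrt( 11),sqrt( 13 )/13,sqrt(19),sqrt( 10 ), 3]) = [ - 9.38,  -  9,  -  7, - 4.61,sqrt( 17 ) /17,  sqrt(13)/13,sqrt( 11 ) /11,sqrt( 7 ), sqrt(7),E, 3 , sqrt( 10), 4*sqrt( 6)/3,sqrt(11),sqrt( 11 ),sqrt ( 19 ),7 ] 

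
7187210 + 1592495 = 8779705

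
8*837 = 6696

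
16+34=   50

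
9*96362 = 867258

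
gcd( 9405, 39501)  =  1881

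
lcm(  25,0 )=0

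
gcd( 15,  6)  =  3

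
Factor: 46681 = 46681^1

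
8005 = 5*1601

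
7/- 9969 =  - 1 + 9962/9969 = -  0.00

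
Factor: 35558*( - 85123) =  - 3026803634 = - 2^1*23^2 * 773^1*3701^1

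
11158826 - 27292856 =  - 16134030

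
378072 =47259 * 8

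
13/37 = 13/37 = 0.35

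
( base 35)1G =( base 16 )33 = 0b110011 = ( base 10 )51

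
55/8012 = 55/8012 = 0.01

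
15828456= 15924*994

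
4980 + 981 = 5961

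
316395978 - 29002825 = 287393153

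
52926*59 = 3122634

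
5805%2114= 1577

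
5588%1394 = 12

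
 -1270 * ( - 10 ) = 12700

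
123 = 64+59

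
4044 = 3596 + 448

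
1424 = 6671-5247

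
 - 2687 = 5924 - 8611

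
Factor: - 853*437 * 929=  - 19^1*  23^1*853^1*929^1 = - 346294969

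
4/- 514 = -1 + 255/257 = -0.01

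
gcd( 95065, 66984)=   1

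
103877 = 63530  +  40347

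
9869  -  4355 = 5514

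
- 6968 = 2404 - 9372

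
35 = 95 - 60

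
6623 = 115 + 6508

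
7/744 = 7/744 = 0.01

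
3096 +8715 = 11811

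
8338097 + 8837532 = 17175629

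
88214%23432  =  17918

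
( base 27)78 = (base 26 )7F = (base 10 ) 197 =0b11000101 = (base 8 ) 305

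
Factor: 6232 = 2^3*19^1*41^1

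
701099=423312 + 277787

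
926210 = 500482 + 425728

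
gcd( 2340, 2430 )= 90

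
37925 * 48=1820400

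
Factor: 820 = 2^2* 5^1*41^1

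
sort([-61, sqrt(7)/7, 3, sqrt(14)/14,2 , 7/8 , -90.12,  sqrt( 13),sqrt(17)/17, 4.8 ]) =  [-90.12, - 61, sqrt(17 ) /17, sqrt(14) /14, sqrt(7 ) /7,7/8, 2, 3,sqrt( 13 ), 4.8]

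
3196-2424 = 772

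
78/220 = 39/110 = 0.35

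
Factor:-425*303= - 128775  =  - 3^1*5^2*17^1*101^1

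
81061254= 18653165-- 62408089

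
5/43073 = 5/43073 = 0.00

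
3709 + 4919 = 8628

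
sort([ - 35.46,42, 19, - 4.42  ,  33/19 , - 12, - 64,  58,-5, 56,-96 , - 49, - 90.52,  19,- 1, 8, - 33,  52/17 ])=[ - 96, - 90.52, - 64 , - 49, - 35.46 ,-33, -12, - 5 , - 4.42, - 1, 33/19, 52/17, 8,19 , 19 , 42,56,58 ] 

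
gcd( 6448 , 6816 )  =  16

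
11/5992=11/5992 = 0.00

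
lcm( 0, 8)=0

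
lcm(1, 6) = 6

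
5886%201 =57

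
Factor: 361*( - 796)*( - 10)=2873560= 2^3*5^1 * 19^2 * 199^1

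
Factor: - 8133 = - 3^1*2711^1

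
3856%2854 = 1002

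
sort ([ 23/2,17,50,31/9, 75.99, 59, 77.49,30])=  [ 31/9, 23/2,17 , 30,  50,59,75.99, 77.49] 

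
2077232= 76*27332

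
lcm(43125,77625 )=388125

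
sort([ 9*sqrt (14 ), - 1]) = [ - 1 , 9*sqrt( 14) ]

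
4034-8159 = -4125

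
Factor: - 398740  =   - 2^2*5^1*19937^1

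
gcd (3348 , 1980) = 36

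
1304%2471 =1304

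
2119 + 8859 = 10978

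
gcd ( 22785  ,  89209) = 1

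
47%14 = 5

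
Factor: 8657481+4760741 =13418222  =  2^1 * 53^1*103^1*1229^1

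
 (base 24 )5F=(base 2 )10000111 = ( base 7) 252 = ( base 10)135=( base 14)99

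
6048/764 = 7+175/191 = 7.92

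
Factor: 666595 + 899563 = 2^1*11^1*257^1*277^1=1566158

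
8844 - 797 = 8047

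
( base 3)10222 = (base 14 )79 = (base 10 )107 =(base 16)6B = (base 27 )3q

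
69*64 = 4416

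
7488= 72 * 104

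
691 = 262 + 429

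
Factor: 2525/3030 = 5/6 = 2^( - 1)*3^( - 1 )*5^1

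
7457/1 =7457 = 7457.00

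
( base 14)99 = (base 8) 207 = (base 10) 135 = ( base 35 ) 3u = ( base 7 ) 252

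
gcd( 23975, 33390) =35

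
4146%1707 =732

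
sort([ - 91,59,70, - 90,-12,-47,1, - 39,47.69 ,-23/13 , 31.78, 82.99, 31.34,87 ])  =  [ - 91, - 90,-47, - 39, - 12,-23/13, 1,31.34,  31.78,47.69, 59,70,82.99,87 ]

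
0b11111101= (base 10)253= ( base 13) 166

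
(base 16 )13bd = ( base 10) 5053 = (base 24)8id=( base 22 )a9f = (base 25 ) 823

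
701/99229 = 701/99229 =0.01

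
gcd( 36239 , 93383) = 1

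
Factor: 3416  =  2^3*7^1*  61^1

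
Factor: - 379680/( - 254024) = 420/281 = 2^2*3^1*5^1*7^1 *281^(  -  1)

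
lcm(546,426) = 38766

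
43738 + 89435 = 133173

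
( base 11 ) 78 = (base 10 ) 85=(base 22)3j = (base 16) 55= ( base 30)2p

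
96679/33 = 8789/3 = 2929.67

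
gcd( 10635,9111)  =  3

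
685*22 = 15070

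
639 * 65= 41535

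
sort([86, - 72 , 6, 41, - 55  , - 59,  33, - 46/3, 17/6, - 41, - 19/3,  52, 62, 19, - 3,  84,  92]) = [-72, - 59, - 55, - 41, - 46/3, - 19/3, - 3, 17/6, 6,19,33,41, 52,  62 , 84, 86 , 92 ] 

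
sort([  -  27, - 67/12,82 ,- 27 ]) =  [ - 27, - 27, - 67/12,82 ]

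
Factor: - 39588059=-7^1 * 127^1*44531^1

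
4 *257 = 1028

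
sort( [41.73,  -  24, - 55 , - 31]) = [ - 55,-31, - 24,  41.73 ]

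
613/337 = 613/337  =  1.82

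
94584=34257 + 60327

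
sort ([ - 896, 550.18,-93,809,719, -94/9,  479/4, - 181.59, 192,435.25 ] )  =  [- 896, - 181.59, - 93,-94/9, 479/4,192, 435.25,550.18, 719,809]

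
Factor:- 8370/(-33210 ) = 31/123 = 3^( - 1)*31^1*41^ ( - 1) 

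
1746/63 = 27 + 5/7=27.71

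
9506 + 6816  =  16322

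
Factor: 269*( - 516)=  - 138804= - 2^2*3^1*43^1 * 269^1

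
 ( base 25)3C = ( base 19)4B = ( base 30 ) 2r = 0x57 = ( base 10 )87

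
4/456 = 1/114 = 0.01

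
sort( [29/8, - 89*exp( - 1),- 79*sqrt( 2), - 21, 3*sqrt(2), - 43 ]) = [ - 79*sqrt ( 2), - 43, - 89*exp( - 1) ,  -  21,29/8,  3*sqrt(2)]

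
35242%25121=10121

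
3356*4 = 13424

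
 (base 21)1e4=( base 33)md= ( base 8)1343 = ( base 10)739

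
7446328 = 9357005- 1910677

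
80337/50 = 80337/50= 1606.74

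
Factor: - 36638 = - 2^1*7^1*2617^1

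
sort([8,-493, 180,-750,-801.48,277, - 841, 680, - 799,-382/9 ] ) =[ - 841,-801.48,-799,-750 ,-493,-382/9,8 , 180,277,680]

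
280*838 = 234640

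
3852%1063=663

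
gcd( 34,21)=1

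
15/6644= 15/6644 =0.00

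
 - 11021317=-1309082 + -9712235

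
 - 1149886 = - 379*3034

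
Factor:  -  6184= - 2^3*773^1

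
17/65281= 17/65281 = 0.00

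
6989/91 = 6989/91 = 76.80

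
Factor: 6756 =2^2*3^1*563^1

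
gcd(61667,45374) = 1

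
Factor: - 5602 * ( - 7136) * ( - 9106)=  - 364020290432= - 2^7*29^1*157^1*223^1  *2801^1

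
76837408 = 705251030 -628413622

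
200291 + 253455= 453746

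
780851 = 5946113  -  5165262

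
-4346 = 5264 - 9610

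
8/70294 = 4/35147 = 0.00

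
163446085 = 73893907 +89552178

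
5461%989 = 516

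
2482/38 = 65 + 6/19 = 65.32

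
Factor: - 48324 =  -2^2 *3^1*4027^1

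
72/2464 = 9/308 = 0.03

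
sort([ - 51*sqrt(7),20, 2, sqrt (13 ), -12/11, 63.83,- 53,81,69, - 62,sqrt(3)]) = [ - 51 *sqrt ( 7 ),  -  62,  -  53,  -  12/11,sqrt( 3),2,sqrt(13),20,63.83,69,81]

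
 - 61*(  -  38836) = 2368996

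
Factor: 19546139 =19546139^1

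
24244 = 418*58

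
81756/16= 20439/4 = 5109.75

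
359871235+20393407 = 380264642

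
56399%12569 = 6123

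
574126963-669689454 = - 95562491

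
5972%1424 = 276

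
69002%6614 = 2862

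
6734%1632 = 206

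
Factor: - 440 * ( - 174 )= 76560 = 2^4*3^1*5^1*11^1* 29^1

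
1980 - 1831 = 149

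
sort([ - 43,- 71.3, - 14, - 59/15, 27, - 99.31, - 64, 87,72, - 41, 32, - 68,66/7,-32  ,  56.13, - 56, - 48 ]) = [-99.31, - 71.3 , - 68, - 64, - 56,-48, - 43 , - 41, - 32,-14, - 59/15,  66/7, 27,32, 56.13, 72,  87]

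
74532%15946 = 10748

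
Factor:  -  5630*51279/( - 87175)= 2^1*3^1*5^( - 1)*11^ ( - 1 )*317^( - 1 )*563^1 * 17093^1 = 57740154/17435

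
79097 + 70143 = 149240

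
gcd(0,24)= 24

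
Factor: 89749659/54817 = 3^1*7^( - 1 ) * 41^( - 1 )*137^1 * 139^1*191^( - 1 )*1571^1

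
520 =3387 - 2867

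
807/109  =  7  +  44/109 = 7.40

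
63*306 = 19278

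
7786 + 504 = 8290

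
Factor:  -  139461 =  - 3^1  *  7^1*29^1*229^1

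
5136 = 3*1712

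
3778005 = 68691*55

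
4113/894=1371/298 = 4.60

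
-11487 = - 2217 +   -  9270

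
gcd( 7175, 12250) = 175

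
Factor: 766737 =3^2*85193^1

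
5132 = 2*2566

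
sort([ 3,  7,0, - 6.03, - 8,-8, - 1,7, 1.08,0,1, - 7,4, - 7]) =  [ - 8, - 8, - 7, - 7, - 6.03, - 1 , 0, 0, 1,1.08,3,4,7,  7 ] 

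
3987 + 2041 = 6028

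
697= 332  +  365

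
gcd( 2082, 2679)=3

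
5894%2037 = 1820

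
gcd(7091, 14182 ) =7091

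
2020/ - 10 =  - 202/1 = - 202.00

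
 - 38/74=  -  19/37 =- 0.51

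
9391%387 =103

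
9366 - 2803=6563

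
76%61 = 15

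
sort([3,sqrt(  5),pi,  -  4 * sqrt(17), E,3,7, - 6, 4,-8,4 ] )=[ - 4*sqrt( 17),-8, - 6,sqrt(5),E, 3,3,pi, 4,4,7]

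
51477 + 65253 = 116730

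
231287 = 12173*19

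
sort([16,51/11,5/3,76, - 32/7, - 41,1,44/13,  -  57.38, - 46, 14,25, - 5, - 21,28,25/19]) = [-57.38, - 46, - 41, - 21,  -  5, - 32/7, 1, 25/19, 5/3,44/13,51/11,14,16,25, 28,  76]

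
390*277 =108030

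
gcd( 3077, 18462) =3077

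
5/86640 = 1/17328 = 0.00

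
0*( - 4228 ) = 0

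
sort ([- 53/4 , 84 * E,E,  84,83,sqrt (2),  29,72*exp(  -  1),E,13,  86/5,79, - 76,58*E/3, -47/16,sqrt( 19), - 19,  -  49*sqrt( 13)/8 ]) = [  -  76, - 49*sqrt( 13)/8, - 19 ,-53/4,-47/16,sqrt( 2),E,E , sqrt ( 19), 13,86/5,72*exp( - 1), 29,58*E/3,79,83,84 , 84*E]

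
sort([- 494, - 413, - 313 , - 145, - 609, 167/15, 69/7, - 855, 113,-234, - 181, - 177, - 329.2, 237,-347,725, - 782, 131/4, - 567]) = [-855, - 782, - 609, - 567, - 494, - 413, - 347,  -  329.2, - 313,-234  , - 181, - 177 , -145, 69/7, 167/15,131/4,  113, 237,725]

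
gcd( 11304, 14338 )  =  2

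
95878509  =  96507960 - 629451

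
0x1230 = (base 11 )3553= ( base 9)6343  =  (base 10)4656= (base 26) 6N2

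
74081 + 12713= 86794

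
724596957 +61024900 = 785621857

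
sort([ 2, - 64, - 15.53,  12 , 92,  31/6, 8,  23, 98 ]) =[-64, - 15.53 , 2,31/6, 8,12, 23,92,98 ]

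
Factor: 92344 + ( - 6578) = 85766 = 2^1*19^1*37^1*61^1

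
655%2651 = 655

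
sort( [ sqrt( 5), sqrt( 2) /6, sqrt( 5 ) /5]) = [ sqrt( 2 ) /6, sqrt(5 ) /5,sqrt (5)] 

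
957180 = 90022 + 867158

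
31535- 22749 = 8786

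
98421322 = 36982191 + 61439131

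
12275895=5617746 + 6658149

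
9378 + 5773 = 15151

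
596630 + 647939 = 1244569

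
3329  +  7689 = 11018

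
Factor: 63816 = 2^3*3^1*2659^1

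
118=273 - 155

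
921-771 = 150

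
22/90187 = 22/90187 = 0.00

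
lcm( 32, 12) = 96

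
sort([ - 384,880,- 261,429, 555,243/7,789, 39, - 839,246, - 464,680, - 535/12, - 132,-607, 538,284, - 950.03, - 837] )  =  [ - 950.03, - 839, - 837, - 607, - 464, - 384,-261, - 132, - 535/12,243/7,39,246,284, 429,538,555, 680, 789, 880 ] 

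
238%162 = 76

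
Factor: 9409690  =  2^1*5^1*43^1*79^1*277^1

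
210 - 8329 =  - 8119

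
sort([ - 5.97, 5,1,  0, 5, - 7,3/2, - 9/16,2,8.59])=[-7, - 5.97, -9/16,0,  1, 3/2, 2,5,  5 , 8.59 ]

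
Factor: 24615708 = 2^2*3^1*13^1 * 157793^1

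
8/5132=2/1283 = 0.00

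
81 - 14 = 67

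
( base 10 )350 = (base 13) 20C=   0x15e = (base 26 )dc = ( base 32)au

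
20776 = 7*2968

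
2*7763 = 15526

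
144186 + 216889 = 361075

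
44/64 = 11/16 = 0.69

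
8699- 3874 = 4825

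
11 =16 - 5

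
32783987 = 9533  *3439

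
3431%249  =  194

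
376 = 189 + 187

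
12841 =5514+7327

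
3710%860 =270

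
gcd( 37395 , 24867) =27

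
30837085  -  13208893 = 17628192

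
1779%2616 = 1779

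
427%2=1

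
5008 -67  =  4941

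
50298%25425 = 24873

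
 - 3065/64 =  - 48+7/64 = -47.89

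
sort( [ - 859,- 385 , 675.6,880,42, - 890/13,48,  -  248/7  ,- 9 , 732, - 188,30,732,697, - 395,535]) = [ - 859, - 395,  -  385,  -  188 , - 890/13,  -  248/7, - 9 , 30, 42,48, 535, 675.6,697,732 , 732, 880]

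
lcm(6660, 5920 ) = 53280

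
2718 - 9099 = -6381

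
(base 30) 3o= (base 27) 46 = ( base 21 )59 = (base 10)114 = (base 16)72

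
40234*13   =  523042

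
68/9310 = 34/4655 = 0.01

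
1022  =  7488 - 6466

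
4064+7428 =11492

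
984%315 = 39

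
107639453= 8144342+99495111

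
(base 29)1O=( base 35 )1i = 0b110101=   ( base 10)53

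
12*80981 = 971772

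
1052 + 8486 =9538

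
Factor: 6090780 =2^2 * 3^1 * 5^1*101513^1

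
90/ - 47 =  - 90/47 = - 1.91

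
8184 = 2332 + 5852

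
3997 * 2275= 9093175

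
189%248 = 189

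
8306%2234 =1604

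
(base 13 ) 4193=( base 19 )162e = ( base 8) 21565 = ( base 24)FI5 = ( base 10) 9077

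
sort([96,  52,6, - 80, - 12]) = [-80, - 12,6,52,96]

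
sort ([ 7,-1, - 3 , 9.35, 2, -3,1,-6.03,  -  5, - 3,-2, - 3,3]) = [ - 6.03,- 5, - 3, - 3,-3, - 3, - 2,-1, 1,  2,3,7, 9.35] 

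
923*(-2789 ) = -2574247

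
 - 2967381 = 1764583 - 4731964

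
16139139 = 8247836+7891303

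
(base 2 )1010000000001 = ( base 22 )ACH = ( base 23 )9ff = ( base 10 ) 5121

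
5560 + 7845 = 13405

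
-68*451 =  - 30668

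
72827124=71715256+1111868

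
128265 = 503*255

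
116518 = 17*6854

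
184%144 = 40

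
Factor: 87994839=3^1*17^1*1725389^1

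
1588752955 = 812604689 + 776148266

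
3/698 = 3/698  =  0.00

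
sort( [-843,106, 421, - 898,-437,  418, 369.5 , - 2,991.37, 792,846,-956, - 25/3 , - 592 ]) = [ - 956,  -  898, - 843  , -592, - 437, - 25/3  ,-2, 106, 369.5,418, 421,  792, 846, 991.37 ]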